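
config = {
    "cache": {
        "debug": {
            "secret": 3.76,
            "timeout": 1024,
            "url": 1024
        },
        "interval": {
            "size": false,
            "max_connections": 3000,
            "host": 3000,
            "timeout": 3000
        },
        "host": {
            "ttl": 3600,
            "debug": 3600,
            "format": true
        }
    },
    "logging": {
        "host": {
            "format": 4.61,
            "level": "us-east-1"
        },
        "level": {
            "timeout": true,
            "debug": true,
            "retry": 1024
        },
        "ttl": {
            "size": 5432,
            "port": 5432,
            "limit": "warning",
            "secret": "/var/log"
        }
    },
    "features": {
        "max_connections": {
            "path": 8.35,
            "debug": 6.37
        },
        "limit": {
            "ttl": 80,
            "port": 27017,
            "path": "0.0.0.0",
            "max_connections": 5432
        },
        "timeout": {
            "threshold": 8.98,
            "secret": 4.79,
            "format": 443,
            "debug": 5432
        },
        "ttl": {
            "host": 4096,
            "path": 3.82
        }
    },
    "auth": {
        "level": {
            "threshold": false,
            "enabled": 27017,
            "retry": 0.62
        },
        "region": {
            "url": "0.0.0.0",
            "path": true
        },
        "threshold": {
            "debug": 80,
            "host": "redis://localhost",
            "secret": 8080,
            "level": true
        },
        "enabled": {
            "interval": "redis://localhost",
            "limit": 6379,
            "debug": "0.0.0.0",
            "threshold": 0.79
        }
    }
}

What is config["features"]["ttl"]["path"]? 3.82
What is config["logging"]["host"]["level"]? "us-east-1"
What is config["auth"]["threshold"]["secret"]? 8080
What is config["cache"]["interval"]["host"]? 3000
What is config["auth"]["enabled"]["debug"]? "0.0.0.0"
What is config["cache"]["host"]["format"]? True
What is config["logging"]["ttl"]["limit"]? "warning"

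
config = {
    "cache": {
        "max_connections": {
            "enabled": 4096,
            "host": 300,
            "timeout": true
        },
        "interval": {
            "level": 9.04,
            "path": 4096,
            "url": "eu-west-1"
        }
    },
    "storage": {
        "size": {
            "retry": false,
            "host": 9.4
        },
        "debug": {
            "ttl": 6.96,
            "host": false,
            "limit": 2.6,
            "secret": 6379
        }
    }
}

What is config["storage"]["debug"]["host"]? False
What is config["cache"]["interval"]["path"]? 4096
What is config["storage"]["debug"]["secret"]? 6379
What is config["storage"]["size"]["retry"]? False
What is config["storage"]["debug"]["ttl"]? 6.96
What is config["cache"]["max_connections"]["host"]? 300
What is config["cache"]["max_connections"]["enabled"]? 4096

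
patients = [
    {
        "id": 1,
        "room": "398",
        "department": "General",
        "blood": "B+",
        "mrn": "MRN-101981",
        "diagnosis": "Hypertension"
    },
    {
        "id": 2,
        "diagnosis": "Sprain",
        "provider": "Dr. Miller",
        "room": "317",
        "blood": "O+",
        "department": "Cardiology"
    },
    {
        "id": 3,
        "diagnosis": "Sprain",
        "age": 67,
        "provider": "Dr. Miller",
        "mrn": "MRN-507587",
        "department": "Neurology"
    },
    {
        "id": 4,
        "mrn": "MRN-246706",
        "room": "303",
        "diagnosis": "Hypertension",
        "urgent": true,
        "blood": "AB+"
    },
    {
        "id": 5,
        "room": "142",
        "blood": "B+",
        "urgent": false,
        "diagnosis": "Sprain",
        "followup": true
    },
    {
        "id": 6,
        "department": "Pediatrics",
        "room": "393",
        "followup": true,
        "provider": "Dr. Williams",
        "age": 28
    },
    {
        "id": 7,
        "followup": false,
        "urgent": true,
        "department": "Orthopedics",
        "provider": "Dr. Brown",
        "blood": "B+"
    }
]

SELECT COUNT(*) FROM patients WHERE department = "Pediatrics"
1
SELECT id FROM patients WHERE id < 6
[1, 2, 3, 4, 5]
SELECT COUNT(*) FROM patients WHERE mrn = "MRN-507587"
1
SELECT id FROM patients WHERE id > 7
[]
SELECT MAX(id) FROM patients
7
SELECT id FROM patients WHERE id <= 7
[1, 2, 3, 4, 5, 6, 7]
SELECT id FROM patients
[1, 2, 3, 4, 5, 6, 7]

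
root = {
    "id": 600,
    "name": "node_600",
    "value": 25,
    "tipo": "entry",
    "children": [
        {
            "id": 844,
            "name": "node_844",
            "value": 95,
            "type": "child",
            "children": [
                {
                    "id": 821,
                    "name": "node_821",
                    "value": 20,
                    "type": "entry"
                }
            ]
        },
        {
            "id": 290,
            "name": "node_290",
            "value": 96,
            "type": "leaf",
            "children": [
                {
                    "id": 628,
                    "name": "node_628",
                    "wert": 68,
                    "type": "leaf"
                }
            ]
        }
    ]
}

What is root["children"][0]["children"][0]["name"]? "node_821"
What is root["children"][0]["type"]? "child"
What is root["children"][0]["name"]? "node_844"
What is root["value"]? 25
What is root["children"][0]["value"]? 95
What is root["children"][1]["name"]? "node_290"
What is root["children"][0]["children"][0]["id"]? 821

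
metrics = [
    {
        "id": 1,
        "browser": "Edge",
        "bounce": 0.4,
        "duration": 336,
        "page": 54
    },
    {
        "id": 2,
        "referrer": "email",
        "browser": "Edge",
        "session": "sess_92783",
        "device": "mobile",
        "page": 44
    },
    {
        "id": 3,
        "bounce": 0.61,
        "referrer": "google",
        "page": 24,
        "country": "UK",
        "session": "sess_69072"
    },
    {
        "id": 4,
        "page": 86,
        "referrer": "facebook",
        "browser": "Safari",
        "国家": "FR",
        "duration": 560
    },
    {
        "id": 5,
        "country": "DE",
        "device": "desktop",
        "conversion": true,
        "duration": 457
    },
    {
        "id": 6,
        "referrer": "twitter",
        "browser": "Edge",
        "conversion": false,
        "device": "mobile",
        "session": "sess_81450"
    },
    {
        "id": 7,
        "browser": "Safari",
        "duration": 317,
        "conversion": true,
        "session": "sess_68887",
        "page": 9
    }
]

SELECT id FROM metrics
[1, 2, 3, 4, 5, 6, 7]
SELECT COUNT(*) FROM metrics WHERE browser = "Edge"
3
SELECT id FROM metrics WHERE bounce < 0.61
[1]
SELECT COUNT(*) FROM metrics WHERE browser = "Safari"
2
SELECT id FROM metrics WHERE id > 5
[6, 7]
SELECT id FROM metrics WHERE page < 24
[7]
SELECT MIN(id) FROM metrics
1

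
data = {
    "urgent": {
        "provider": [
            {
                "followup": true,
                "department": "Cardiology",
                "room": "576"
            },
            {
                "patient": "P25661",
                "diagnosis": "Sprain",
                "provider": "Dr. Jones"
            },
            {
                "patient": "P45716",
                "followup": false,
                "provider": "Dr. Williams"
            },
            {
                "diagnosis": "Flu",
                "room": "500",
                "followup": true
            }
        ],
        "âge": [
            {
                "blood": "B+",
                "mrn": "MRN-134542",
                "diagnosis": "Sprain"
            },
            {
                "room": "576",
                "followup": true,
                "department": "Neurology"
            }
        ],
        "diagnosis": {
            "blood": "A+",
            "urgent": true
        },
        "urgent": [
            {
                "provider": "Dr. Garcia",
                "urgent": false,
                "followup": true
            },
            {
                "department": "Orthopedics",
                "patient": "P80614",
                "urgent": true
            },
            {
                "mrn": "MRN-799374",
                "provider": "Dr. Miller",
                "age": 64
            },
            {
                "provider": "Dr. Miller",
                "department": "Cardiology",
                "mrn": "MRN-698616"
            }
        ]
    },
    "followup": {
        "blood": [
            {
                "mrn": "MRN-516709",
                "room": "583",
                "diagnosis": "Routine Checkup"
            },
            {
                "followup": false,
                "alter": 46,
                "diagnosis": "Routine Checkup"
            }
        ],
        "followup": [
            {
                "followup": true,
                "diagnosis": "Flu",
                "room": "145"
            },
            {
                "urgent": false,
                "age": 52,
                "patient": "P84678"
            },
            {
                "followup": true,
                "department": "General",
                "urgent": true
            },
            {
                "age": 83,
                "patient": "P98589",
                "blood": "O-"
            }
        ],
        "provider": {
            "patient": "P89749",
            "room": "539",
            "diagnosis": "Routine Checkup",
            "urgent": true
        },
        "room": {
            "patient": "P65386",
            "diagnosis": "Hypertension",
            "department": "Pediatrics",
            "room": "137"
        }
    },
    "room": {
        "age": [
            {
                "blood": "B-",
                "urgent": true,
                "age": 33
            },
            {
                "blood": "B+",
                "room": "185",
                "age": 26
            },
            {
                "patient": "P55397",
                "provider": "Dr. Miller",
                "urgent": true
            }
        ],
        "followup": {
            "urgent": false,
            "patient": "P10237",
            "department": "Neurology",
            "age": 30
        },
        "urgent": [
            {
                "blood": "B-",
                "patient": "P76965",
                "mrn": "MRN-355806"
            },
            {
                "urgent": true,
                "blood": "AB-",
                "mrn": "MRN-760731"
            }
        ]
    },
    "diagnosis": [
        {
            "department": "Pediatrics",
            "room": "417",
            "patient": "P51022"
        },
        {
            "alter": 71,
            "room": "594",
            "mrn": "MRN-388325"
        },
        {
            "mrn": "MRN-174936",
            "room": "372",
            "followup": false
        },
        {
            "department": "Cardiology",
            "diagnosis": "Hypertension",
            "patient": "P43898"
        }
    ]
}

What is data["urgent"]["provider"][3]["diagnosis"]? "Flu"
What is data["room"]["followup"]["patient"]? "P10237"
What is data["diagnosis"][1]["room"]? "594"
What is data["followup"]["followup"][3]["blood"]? "O-"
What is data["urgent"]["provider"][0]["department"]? "Cardiology"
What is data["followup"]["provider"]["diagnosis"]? "Routine Checkup"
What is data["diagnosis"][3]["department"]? "Cardiology"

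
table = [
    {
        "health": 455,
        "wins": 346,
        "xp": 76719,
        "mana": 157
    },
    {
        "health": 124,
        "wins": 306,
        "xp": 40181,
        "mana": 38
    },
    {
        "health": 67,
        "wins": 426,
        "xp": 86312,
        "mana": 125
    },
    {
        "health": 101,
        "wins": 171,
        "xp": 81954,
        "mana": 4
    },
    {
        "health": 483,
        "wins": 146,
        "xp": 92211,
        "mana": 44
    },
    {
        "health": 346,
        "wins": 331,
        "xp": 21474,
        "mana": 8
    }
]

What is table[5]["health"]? 346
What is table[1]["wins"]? 306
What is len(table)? 6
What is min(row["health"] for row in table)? 67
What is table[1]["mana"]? 38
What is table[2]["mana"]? 125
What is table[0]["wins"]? 346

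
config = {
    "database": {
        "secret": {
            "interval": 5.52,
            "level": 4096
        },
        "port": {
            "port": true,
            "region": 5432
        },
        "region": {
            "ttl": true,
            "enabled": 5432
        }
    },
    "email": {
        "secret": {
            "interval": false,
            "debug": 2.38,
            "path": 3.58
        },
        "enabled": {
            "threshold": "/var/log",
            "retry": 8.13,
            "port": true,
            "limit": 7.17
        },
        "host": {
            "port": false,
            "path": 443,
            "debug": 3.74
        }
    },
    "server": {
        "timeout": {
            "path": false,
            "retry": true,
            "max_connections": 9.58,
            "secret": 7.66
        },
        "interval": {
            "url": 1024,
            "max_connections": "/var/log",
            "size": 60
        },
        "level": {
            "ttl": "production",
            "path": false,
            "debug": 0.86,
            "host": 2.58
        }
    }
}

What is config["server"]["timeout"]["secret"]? 7.66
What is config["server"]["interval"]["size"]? 60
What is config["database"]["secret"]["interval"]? 5.52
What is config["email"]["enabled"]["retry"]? 8.13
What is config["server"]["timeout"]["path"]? False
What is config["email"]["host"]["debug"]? 3.74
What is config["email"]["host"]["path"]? 443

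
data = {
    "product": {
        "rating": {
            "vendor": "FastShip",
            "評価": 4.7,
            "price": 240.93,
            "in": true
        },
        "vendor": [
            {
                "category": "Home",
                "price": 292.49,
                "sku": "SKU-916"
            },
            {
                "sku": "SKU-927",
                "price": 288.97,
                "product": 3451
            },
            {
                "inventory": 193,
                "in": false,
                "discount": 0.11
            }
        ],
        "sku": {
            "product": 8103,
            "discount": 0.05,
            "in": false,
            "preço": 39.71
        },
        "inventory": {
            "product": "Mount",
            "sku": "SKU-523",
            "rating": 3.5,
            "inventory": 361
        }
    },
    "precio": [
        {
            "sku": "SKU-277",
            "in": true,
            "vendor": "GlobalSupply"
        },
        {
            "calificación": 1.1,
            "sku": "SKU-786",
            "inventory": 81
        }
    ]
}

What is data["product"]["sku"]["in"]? False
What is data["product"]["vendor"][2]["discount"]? 0.11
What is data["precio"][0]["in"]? True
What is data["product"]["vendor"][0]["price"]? 292.49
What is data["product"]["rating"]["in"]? True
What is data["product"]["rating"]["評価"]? 4.7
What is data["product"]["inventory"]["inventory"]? 361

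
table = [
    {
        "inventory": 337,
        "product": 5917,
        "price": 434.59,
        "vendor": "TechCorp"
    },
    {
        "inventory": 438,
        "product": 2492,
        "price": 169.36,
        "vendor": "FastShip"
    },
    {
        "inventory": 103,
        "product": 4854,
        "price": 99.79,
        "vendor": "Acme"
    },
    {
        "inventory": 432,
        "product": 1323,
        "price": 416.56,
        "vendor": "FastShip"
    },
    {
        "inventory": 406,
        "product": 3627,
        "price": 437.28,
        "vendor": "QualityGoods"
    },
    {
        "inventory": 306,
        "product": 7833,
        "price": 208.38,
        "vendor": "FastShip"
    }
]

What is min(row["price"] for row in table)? 99.79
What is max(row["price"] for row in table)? 437.28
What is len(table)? 6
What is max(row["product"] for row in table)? 7833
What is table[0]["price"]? 434.59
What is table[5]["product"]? 7833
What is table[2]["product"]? 4854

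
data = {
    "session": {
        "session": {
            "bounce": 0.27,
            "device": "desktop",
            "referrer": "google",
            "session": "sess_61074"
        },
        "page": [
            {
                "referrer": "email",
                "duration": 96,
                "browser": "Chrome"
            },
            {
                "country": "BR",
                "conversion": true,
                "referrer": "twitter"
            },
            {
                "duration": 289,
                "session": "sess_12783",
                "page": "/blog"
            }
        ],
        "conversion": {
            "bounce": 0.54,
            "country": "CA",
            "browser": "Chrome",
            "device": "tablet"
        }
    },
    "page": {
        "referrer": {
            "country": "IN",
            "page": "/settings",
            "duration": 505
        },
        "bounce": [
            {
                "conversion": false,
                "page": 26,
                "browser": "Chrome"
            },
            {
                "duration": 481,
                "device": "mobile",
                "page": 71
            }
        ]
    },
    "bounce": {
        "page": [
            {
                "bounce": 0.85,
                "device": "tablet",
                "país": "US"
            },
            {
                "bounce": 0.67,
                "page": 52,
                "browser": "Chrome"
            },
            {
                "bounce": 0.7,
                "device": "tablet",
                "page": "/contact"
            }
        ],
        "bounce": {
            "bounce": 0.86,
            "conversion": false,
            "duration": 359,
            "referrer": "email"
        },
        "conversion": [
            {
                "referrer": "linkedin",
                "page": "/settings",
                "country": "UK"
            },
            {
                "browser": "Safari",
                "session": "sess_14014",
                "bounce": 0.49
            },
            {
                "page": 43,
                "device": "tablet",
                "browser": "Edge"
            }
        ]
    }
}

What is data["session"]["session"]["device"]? "desktop"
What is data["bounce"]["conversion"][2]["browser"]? "Edge"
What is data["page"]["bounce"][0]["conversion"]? False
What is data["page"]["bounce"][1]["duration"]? 481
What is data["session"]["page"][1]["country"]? "BR"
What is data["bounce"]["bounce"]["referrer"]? "email"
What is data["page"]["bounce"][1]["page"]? 71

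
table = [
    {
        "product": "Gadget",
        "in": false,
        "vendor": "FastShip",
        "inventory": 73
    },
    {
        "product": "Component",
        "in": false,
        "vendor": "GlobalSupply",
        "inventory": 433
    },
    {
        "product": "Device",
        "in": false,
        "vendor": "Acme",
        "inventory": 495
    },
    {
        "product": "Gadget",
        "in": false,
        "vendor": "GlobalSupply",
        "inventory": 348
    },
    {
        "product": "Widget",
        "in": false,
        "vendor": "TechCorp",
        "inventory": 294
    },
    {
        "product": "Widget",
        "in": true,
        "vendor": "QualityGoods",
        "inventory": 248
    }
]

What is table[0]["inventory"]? 73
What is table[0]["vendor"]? "FastShip"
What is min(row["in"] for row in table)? False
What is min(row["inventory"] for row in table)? 73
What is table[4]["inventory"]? 294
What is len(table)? 6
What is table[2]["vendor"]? "Acme"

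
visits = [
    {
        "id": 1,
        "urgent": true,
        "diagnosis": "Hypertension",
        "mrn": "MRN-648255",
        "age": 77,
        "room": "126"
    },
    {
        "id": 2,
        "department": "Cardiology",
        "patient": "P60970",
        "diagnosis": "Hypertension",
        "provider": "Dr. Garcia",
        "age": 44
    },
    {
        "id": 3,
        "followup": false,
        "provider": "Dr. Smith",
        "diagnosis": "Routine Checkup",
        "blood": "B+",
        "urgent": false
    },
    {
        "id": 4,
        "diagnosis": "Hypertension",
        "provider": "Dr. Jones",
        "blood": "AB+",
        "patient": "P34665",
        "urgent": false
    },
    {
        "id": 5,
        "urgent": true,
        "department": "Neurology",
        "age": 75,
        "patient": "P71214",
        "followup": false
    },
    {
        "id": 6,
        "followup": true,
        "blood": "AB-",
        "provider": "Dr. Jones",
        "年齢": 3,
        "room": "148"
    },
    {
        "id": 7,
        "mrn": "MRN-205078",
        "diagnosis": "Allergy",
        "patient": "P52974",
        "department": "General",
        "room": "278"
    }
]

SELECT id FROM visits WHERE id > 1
[2, 3, 4, 5, 6, 7]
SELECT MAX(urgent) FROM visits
True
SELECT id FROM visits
[1, 2, 3, 4, 5, 6, 7]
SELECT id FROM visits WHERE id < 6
[1, 2, 3, 4, 5]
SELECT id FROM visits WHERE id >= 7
[7]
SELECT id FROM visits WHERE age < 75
[2]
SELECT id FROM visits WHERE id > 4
[5, 6, 7]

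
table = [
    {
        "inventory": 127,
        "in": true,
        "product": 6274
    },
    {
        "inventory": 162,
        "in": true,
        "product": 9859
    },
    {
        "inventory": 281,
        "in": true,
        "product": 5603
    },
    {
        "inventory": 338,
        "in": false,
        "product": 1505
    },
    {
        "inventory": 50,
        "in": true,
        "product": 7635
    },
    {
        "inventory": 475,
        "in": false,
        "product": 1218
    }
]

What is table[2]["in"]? True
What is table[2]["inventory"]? 281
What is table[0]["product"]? 6274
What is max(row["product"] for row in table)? 9859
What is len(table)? 6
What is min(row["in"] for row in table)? False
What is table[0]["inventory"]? 127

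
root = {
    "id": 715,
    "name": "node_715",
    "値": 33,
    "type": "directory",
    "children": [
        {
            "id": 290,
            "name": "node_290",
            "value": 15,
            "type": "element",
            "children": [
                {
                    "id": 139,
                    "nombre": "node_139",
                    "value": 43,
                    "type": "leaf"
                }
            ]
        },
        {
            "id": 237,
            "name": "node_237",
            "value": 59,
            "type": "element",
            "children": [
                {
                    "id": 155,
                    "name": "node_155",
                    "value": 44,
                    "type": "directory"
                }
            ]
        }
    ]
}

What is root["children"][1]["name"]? "node_237"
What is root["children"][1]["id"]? 237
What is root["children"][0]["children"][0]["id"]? 139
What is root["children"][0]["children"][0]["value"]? 43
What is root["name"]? "node_715"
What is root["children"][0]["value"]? 15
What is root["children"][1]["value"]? 59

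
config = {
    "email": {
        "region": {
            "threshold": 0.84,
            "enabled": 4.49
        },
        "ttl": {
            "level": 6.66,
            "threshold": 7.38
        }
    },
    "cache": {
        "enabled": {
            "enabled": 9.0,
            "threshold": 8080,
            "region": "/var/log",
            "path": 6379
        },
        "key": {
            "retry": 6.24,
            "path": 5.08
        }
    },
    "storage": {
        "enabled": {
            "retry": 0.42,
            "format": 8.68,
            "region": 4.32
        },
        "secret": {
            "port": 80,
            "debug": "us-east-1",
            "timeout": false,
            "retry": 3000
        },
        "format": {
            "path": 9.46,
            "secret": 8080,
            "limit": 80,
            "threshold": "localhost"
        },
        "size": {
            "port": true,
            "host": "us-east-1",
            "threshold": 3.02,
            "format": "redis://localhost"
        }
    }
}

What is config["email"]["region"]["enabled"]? 4.49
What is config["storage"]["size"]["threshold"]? 3.02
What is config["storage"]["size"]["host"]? "us-east-1"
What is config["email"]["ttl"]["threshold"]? 7.38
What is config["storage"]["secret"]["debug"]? "us-east-1"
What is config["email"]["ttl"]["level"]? 6.66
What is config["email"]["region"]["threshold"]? 0.84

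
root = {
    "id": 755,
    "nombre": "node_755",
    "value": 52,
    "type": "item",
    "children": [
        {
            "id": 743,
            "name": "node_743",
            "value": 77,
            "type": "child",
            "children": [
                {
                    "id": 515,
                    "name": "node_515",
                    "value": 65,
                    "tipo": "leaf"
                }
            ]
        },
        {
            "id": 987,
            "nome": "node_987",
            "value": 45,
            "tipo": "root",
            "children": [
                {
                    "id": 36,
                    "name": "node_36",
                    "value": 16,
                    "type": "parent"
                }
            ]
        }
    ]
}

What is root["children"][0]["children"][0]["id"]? 515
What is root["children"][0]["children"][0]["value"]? 65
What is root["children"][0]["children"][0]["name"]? "node_515"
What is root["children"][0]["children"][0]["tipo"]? "leaf"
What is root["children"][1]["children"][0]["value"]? 16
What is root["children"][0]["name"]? "node_743"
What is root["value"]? 52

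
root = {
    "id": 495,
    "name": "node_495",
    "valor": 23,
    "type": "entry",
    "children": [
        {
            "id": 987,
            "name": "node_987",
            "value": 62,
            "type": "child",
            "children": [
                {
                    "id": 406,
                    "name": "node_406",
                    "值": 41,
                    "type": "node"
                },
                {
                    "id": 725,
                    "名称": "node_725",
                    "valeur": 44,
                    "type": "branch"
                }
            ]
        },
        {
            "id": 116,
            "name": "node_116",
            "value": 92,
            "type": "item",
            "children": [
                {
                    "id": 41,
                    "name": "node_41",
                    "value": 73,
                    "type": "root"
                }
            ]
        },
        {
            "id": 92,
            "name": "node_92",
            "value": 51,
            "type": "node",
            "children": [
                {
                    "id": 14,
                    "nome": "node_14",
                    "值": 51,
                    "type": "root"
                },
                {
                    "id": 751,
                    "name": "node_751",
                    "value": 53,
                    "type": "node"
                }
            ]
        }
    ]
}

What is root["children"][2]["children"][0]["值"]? 51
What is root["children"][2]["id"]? 92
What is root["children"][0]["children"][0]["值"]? 41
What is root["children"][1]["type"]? "item"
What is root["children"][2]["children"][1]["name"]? "node_751"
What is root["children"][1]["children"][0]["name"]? "node_41"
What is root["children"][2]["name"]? "node_92"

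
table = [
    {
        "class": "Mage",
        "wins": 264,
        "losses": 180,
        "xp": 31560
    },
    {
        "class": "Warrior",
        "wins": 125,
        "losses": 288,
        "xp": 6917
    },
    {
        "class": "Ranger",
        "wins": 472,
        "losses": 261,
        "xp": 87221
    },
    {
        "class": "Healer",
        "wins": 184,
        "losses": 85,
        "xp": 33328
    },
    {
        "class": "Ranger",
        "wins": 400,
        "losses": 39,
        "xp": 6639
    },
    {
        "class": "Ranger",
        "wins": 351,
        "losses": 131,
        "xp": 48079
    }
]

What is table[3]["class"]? "Healer"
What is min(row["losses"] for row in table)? 39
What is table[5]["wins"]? 351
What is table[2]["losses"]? 261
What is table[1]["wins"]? 125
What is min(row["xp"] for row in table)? 6639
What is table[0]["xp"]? 31560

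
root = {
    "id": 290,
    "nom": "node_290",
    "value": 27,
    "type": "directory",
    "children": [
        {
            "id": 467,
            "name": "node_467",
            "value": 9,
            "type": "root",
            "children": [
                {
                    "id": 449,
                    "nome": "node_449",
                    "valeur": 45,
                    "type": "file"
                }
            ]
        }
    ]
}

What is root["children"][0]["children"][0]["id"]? 449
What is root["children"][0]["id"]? 467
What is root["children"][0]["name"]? "node_467"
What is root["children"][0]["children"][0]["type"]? "file"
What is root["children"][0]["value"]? 9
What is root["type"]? "directory"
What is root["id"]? 290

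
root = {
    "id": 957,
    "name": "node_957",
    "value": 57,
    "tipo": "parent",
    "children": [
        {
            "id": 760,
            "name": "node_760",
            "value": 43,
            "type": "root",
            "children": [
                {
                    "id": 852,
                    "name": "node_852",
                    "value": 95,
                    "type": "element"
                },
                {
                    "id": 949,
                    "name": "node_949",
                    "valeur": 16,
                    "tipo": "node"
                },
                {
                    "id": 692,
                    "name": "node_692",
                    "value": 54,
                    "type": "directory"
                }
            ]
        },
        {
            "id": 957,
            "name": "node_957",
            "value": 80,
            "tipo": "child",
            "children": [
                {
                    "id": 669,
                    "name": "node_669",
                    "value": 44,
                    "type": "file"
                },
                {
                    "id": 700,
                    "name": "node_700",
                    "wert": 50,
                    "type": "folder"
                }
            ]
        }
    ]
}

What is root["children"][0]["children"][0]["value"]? 95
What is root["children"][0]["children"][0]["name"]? "node_852"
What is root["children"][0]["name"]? "node_760"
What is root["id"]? 957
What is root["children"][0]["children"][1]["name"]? "node_949"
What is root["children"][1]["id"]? 957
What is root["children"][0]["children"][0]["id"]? 852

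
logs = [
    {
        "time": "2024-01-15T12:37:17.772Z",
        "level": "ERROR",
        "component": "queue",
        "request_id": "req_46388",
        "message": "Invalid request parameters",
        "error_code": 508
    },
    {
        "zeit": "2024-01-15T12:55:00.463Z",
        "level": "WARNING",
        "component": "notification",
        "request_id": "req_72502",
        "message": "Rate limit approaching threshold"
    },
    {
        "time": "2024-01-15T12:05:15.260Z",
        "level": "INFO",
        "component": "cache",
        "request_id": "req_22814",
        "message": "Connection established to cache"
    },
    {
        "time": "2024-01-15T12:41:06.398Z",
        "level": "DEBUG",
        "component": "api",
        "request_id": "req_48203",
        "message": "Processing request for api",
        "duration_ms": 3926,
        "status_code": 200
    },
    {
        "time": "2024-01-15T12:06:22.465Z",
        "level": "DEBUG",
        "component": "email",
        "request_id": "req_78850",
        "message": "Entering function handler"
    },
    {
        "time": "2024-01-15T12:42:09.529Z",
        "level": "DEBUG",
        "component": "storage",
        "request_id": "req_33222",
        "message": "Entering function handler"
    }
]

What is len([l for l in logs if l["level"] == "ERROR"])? 1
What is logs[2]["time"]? "2024-01-15T12:05:15.260Z"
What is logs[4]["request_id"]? "req_78850"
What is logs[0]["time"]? "2024-01-15T12:37:17.772Z"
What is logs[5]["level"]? "DEBUG"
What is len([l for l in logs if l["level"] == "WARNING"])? 1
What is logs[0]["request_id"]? "req_46388"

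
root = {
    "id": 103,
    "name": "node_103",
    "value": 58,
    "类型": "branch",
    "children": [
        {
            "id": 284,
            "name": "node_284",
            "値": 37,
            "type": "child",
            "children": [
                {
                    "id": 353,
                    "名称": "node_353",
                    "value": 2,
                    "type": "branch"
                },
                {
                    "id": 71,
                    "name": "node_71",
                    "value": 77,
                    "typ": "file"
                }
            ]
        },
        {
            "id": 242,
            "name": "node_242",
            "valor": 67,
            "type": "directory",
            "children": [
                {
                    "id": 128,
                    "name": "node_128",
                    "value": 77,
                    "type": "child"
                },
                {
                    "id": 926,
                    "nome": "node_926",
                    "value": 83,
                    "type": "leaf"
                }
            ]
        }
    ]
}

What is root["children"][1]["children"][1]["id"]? 926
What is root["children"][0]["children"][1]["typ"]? "file"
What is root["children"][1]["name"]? "node_242"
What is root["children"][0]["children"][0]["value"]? 2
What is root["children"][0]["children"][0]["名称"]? "node_353"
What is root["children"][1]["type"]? "directory"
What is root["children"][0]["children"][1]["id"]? 71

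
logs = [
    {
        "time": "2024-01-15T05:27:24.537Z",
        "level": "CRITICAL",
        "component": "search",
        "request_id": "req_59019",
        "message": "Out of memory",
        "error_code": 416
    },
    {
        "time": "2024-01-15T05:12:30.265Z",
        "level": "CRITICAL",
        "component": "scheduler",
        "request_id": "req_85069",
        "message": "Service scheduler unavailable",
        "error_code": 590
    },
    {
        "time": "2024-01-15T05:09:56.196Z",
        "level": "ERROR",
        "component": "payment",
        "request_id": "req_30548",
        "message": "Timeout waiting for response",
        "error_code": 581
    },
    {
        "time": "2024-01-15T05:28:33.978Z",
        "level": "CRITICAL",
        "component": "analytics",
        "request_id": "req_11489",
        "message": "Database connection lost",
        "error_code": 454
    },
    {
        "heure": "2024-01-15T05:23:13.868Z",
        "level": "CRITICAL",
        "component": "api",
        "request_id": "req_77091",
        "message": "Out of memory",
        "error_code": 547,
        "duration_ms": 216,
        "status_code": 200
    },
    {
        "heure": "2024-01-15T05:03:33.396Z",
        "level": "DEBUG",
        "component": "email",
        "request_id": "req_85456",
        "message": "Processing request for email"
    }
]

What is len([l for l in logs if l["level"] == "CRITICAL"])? 4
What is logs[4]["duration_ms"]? 216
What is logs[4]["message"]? "Out of memory"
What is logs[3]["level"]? "CRITICAL"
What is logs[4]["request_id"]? "req_77091"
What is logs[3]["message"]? "Database connection lost"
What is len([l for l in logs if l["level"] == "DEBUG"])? 1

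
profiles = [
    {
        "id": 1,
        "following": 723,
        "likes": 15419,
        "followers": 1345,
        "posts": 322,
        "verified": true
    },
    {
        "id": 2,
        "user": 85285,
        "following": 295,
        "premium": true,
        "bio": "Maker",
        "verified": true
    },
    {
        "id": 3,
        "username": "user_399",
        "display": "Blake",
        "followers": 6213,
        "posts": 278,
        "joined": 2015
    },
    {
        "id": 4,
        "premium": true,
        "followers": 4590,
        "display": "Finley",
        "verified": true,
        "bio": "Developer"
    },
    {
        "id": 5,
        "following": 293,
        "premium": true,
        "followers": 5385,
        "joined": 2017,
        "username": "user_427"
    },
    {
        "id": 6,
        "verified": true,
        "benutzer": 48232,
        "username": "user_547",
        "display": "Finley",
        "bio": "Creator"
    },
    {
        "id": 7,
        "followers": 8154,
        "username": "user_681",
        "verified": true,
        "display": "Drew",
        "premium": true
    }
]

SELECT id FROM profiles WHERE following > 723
[]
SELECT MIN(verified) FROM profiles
True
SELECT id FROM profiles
[1, 2, 3, 4, 5, 6, 7]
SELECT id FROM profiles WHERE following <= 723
[1, 2, 5]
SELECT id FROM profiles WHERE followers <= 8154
[1, 3, 4, 5, 7]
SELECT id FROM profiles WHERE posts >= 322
[1]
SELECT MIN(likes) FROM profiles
15419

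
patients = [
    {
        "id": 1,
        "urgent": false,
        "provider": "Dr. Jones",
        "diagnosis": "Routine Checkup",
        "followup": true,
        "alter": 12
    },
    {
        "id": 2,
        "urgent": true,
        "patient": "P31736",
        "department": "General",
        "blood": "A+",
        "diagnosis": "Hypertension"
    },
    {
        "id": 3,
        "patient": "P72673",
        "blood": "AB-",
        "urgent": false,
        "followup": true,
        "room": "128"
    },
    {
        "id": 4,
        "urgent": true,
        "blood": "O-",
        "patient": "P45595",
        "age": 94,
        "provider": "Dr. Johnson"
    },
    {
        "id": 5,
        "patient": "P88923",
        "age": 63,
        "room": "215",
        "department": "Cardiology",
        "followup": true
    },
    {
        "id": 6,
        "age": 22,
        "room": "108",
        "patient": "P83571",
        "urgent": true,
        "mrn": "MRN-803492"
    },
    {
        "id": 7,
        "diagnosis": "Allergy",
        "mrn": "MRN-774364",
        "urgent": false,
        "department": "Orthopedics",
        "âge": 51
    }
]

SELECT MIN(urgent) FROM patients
False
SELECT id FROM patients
[1, 2, 3, 4, 5, 6, 7]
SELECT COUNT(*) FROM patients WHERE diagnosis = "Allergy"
1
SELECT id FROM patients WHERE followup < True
[]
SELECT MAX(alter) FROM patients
12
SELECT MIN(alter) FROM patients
12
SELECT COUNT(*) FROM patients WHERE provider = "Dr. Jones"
1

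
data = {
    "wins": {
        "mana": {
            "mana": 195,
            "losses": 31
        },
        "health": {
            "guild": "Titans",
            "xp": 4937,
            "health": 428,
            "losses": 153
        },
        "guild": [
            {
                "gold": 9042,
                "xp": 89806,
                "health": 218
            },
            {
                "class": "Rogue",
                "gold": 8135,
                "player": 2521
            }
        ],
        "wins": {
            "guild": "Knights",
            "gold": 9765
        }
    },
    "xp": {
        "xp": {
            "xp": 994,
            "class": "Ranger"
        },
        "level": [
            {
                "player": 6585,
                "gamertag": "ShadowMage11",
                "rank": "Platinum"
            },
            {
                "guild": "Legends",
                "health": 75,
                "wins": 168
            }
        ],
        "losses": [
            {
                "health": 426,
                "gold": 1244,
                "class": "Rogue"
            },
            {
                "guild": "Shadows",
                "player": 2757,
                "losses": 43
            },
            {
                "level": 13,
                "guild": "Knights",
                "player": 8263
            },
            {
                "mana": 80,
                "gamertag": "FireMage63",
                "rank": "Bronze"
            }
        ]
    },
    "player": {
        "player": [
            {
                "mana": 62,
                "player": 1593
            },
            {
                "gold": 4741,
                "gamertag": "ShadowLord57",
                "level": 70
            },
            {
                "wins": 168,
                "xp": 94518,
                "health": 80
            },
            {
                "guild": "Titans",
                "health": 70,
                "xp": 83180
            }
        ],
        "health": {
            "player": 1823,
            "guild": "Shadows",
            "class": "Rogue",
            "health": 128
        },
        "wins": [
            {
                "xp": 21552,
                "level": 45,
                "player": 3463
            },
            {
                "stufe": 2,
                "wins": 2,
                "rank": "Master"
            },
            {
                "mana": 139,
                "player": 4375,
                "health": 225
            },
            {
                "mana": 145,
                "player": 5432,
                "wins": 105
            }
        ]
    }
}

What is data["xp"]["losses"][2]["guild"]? "Knights"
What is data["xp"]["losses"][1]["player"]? 2757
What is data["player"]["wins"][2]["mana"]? 139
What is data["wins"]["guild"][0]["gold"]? 9042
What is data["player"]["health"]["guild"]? "Shadows"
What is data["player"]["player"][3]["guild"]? "Titans"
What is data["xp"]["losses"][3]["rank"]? "Bronze"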